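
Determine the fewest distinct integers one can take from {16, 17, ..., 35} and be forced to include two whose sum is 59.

A set avoiding the sum 59 can contain at most one of each pair {x, 59−x}, plus the 8 elements whose complement lies outside the range.
The integers 16, …, 29 (14 of them) are such a set: any two sum to at least 16+17 = 33 and at most 28+29 = 57 < 59.
By the pigeonhole principle, any 15th integer completes one of the 6 pairs, so 15 choices force a sum of 59.

15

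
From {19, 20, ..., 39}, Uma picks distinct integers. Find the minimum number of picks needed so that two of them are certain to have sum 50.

Group the elements by complementary pair {x, 50−x}: {19,31}, {20,30}, {21,29}, …, giving 6 two-element pairs; the single value 25 (it cannot pair with itself since the integers are distinct); and 8 integers whose partner 50−x falls outside [19,39].
Pigeonhole: treating each of those 15 groups as a pigeonhole, one can pick one integer per group — 15 integers — with no two summing to 50.
The 16th integer lands in an occupied pair, forcing a sum of 50.

16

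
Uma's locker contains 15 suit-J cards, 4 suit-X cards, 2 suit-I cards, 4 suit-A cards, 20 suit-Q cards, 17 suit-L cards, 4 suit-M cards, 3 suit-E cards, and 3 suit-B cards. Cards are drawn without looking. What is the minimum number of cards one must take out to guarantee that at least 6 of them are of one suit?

Put each drawn card into a box by suit. The largest draw with every box below 6 takes min(count, 5) from each suit; suits with fewer than 5 contribute all they have.
Σ min(cᵢ, 5) = 5 + 4 + 2 + 4 + 5 + 5 + 4 + 3 + 3 = 35.
Draw number 35 + 1 = 36 must push one box to 6.

36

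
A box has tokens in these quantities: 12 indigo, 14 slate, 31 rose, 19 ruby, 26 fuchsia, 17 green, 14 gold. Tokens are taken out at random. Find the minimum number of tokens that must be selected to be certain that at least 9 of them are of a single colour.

Put each drawn token into a box by colour. The largest draw with every box below 9 takes min(count, 8) from each colour.
Σ min(cᵢ, 8) = 8 + 8 + 8 + 8 + 8 + 8 + 8 = 56.
Draw number 56 + 1 = 57 must push one box to 9.

57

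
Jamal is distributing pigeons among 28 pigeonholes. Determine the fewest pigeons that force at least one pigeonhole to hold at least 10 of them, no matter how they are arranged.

253

With 252 pigeons one could put exactly 9 in each of the 28 pigeonholes, and no pigeonhole would reach 10.
By the pigeonhole principle, one more pigeon must land in a pigeonhole that already has 9, giving it 10.
So 28 × 9 + 1 = 253 pigeons are required.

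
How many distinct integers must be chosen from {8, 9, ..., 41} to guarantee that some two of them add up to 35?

25

Two chosen integers sum to 35 exactly when both halves of some pair {x, 35−x} with 8 ≤ x ≤ 35−x ≤ 27 are chosen — 10 such pairs.
The remaining 14 elements (those with no distinct partner in range) can never complete a 35-sum, so the worst case takes all of them and one from each pair: 14 + 10 = 24.
By pigeonhole, the 25th integer has to be the second member of some pair, so 24 + 1 = 25.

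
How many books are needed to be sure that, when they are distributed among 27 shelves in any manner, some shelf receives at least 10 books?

244

With 243 books one could put exactly 9 in each of the 27 shelves, and no shelf would reach 10.
One more book must land in a shelf that already has 9, giving it 10.
So 27 × 9 + 1 = 244 books are required.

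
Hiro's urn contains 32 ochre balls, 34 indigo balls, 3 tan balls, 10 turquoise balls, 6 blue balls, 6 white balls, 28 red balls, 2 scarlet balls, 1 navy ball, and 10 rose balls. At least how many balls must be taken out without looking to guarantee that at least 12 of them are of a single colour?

72

Put each drawn ball into a box by colour. The largest draw with every box below 12 takes min(count, 11) from each colour; colours with fewer than 11 contribute all they have.
Σ min(cᵢ, 11) = 11 + 11 + 3 + 10 + 6 + 6 + 11 + 2 + 1 + 10 = 71.
Draw number 71 + 1 = 72 must push one box to 12.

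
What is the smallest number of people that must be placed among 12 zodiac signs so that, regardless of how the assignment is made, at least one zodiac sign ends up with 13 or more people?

With 144 people one could put exactly 12 in each of the 12 zodiac signs, and no zodiac sign would reach 13.
One more person must land in a zodiac sign that already has 12, giving it 13.
So 12 × 12 + 1 = 145 people are required.

145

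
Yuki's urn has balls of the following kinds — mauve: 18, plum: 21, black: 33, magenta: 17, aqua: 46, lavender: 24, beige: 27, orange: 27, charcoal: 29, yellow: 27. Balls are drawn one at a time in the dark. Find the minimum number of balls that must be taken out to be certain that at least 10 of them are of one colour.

An adversary could hand out at most 9 balls per colour: 9 + 9 + 9 + 9 + 9 + 9 + 9 + 9 + 9 + 9 = 90 balls and still no colour has 10.
One more ball lands in a colour already at 9, so 91 draws are enough and 90 are not.

91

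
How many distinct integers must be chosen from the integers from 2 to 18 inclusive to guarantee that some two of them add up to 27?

13

Two chosen integers sum to 27 exactly when both halves of some pair {x, 27−x} with 9 ≤ x ≤ 27−x ≤ 18 are chosen — 5 such pairs.
The remaining 7 elements (those with no distinct partner in range) can never complete a 27-sum, so the worst case takes all of them and one from each pair: 7 + 5 = 12.
By the pigeonhole principle, the 13th integer has to be the second member of some pair, so 12 + 1 = 13.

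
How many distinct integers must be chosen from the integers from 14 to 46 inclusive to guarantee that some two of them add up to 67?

Group the elements by complementary pair {x, 67−x}: {21,46}, {22,45}, {23,44}, …, giving 13 two-element pairs and 7 integers whose partner 67−x falls outside [14,46].
Pigeonhole: treating each of those 20 groups as a pigeonhole, one can pick one integer per group — 20 integers — with no two summing to 67.
The 21st integer lands in an occupied pair, forcing a sum of 67.

21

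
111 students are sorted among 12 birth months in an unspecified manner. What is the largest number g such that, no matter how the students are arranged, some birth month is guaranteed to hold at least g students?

By the pigeonhole principle, the 12 birth months are the holes and the 111 students are the pigeons.
If every birth month held at most 9 students, the total would be at most 12 × 9 = 108, which is less than 111.
So some birth month holds at least ⌈111/12⌉ = 10 students.

10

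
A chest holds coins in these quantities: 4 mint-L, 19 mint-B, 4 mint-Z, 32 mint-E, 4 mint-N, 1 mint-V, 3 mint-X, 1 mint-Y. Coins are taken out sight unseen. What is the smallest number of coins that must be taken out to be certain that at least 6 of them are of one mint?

An adversary could hand out at most 5 coins per mint (6 mints run out sooner): 4 + 5 + 4 + 5 + 4 + 1 + 3 + 1 = 27 coins and still no mint has 6.
By the pigeonhole principle, one more coin lands in a mint already at 5, so 28 draws are enough and 27 are not.

28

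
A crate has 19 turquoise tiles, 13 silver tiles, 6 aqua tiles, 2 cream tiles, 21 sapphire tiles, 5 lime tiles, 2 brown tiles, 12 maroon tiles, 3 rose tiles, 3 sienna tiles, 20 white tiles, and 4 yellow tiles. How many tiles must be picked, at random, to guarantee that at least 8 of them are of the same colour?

61

By the pigeonhole principle, the 12 colours are the holes; the tiles drawn are the pigeons.
To avoid 8 of any one colour, the worst case takes at most 7 of each colour, or every tile of a colour that has fewer than 7.
That gives 7 + 7 + 6 + 2 + 7 + 5 + 2 + 7 + 3 + 3 + 7 + 4 = 60 tiles with no colour reaching 8.
The next tile forces some colour to 8, so 60 + 1 = 61.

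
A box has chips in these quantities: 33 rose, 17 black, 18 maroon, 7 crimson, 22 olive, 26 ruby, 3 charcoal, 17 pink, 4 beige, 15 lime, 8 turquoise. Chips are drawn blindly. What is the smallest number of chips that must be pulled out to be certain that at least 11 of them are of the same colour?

93

An adversary could hand out at most 10 chips per colour (4 colours run out sooner): 10 + 10 + 10 + 7 + 10 + 10 + 3 + 10 + 4 + 10 + 8 = 92 chips and still no colour has 11.
By pigeonhole, one more chip lands in a colour already at 10, so 93 draws are enough and 92 are not.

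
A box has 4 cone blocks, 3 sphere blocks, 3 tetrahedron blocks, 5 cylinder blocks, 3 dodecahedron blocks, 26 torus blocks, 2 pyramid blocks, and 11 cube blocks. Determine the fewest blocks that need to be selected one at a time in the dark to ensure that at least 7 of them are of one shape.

Put each drawn block into a box by shape. The largest draw with every box below 7 takes min(count, 6) from each shape; shapes with fewer than 6 contribute all they have.
Σ min(cᵢ, 6) = 4 + 3 + 3 + 5 + 3 + 6 + 2 + 6 = 32.
Draw number 32 + 1 = 33 must push one box to 7.

33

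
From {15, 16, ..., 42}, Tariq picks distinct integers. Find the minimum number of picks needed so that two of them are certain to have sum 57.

Group the elements by complementary pair {x, 57−x}: {15,42}, {16,41}, {17,40}, …, giving 14 two-element pairs.
Treating each of those 14 groups as a pigeonhole, one can pick one integer per group — 14 integers — with no two summing to 57.
The 15th integer lands in an occupied pair, forcing a sum of 57.

15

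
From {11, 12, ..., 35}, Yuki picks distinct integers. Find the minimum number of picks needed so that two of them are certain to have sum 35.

A set avoiding the sum 35 can contain at most one of each pair {x, 35−x}, plus the 11 elements whose complement lies outside the range.
The integers 18, …, 35 (18 of them) are such a set: any two sum to at least 18+19 = 37 > 35.
Any 19th integer completes one of the 7 pairs, so 19 choices force a sum of 35.

19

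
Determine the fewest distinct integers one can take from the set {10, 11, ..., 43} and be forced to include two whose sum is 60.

22

Group the elements by complementary pair {x, 60−x}: {17,43}, {18,42}, {19,41}, …, giving 13 two-element pairs, the single value 30 (it cannot pair with itself since the integers are distinct), and 7 integers whose partner 60−x falls outside [10,43].
Pigeonhole: treating each of those 21 groups as a pigeonhole, one can pick one integer per group — 21 integers — with no two summing to 60.
The 22nd integer lands in an occupied pair, forcing a sum of 60.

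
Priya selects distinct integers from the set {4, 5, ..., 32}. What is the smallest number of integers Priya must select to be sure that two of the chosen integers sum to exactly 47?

A set avoiding the sum 47 can contain at most one of each pair {x, 47−x}, plus the 11 elements whose complement lies outside the range.
The integers 4, …, 23 (20 of them) are such a set: any two sum to at least 4+5 = 9 and at most 22+23 = 45 < 47.
Pigeonhole: any 21st integer completes one of the 9 pairs, so 21 choices force a sum of 47.

21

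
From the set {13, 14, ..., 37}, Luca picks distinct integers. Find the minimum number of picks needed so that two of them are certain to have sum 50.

14

Group the elements by complementary pair {x, 50−x}: {13,37}, {14,36}, {15,35}, …, giving 12 two-element pairs and the single value 25 (it cannot pair with itself since the integers are distinct).
Treating each of those 13 groups as a pigeonhole, one can pick one integer per group — 13 integers — with no two summing to 50.
The 14th integer lands in an occupied pair, forcing a sum of 50.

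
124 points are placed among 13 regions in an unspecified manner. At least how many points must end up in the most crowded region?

10

By pigeonhole, the 13 regions are the holes and the 124 points are the pigeons.
If every region held at most 9 points, the total would be at most 13 × 9 = 117, which is less than 124.
So some region holds at least ⌈124/13⌉ = 10 points.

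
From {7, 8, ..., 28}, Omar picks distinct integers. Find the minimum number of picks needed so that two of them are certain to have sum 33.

13

Group the elements by complementary pair {x, 33−x}: {7,26}, {8,25}, {9,24}, …, giving 10 two-element pairs and 2 integers whose partner 33−x falls outside [7,28].
Treating each of those 12 groups as a pigeonhole, one can pick one integer per group — 12 integers — with no two summing to 33.
The 13th integer lands in an occupied pair, forcing a sum of 33.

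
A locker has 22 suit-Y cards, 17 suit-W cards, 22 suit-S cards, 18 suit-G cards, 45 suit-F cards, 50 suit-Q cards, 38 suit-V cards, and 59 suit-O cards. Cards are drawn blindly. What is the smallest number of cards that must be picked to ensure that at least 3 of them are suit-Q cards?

224

In the worst case for collecting suit-Q cards, every non-suit-Q card comes out first.
There are 22 + 17 + 22 + 18 + 45 + 38 + 59 = 221 non-suit-Q cards altogether.
After those, each further card must be suit-Q, so 221 + 3 = 224 draws guarantee 3 suit-Q cards.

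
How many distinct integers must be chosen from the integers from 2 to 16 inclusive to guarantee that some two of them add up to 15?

Group the elements by complementary pair {x, 15−x}: {2,13}, {3,12}, {4,11}, …, giving 6 two-element pairs and 3 integers whose partner 15−x falls outside [2,16].
Treating each of those 9 groups as a pigeonhole, one can pick one integer per group — 9 integers — with no two summing to 15.
The 10th integer lands in an occupied pair, forcing a sum of 15.

10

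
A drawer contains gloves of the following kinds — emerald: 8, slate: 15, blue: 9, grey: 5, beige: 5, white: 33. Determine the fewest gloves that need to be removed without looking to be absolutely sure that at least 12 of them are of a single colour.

Put each drawn glove into a box by colour. The largest draw with every box below 12 takes min(count, 11) from each colour; colours with fewer than 11 contribute all they have.
Σ min(cᵢ, 11) = 8 + 11 + 9 + 5 + 5 + 11 = 49.
Draw number 49 + 1 = 50 must push one box to 12.

50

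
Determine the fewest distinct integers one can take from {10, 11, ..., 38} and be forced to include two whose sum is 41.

19

A set avoiding the sum 41 can contain at most one of each pair {x, 41−x}, plus the 7 elements whose complement lies outside the range.
The integers 21, …, 38 (18 of them) are such a set: any two sum to at least 21+22 = 43 > 41.
By pigeonhole, any 19th integer completes one of the 11 pairs, so 19 choices force a sum of 41.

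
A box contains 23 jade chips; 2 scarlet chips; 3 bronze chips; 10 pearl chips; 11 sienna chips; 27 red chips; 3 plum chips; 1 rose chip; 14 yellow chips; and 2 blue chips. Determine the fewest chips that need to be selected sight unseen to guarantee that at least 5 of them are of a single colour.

By the pigeonhole principle, the 10 colours are the holes; the chips drawn are the pigeons.
To avoid 5 of any one colour, the worst case takes at most 4 of each colour, or every chip of a colour that has fewer than 4.
That gives 4 + 2 + 3 + 4 + 4 + 4 + 3 + 1 + 4 + 2 = 31 chips with no colour reaching 5.
The next chip forces some colour to 5, so 31 + 1 = 32.

32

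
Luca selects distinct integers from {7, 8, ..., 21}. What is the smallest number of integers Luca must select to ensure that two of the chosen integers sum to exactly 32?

11

Two chosen integers sum to 32 exactly when both halves of some pair {x, 32−x} with 11 ≤ x ≤ 32−x ≤ 21 are chosen — 5 such pairs.
The remaining 5 elements (those with no distinct partner in range) can never complete a 32-sum, so the worst case takes all of them and one from each pair: 5 + 5 = 10.
Pigeonhole: the 11th integer has to be the second member of some pair, so 10 + 1 = 11.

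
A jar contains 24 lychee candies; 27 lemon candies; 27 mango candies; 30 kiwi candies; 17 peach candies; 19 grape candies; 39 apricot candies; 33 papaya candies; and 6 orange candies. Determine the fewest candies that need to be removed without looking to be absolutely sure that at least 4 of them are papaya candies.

In the worst case for collecting papaya candies, every non-papaya candy comes out first.
There are 24 + 27 + 27 + 30 + 17 + 19 + 39 + 6 = 189 non-papaya candies altogether.
After those, each further candy must be papaya, so 189 + 4 = 193 draws guarantee 4 papaya candies.

193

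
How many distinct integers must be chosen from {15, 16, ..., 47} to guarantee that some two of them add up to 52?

Two chosen integers sum to 52 exactly when both halves of some pair {x, 52−x} with 15 ≤ x ≤ 52−x ≤ 37 are chosen — 11 such pairs.
The remaining 11 elements (those with no distinct partner in range) can never complete a 52-sum, so the worst case takes all of them and one from each pair: 11 + 11 = 22.
Pigeonhole: the 23rd integer has to be the second member of some pair, so 22 + 1 = 23.

23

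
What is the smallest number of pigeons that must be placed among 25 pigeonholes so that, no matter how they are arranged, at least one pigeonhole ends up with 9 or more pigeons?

201

With 200 pigeons one could put exactly 8 in each of the 25 pigeonholes, and no pigeonhole would reach 9.
One more pigeon must land in a pigeonhole that already has 8, giving it 9.
So 25 × 8 + 1 = 201 pigeons are required.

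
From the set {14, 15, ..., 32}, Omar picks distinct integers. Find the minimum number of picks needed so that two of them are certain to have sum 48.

12

Two chosen integers sum to 48 exactly when both halves of some pair {x, 48−x} with 16 ≤ x ≤ 48−x ≤ 32 are chosen — 8 such pairs.
The remaining 3 elements (those with no distinct partner in range) can never complete a 48-sum, so the worst case takes all of them and one from each pair: 3 + 8 = 11.
By pigeonhole, the 12th integer has to be the second member of some pair, so 11 + 1 = 12.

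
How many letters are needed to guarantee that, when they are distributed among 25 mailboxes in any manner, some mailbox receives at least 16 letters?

With 375 letters one could put exactly 15 in each of the 25 mailboxes, and no mailbox would reach 16.
One more letter must land in a mailbox that already has 15, giving it 16.
So 25 × 15 + 1 = 376 letters are required.

376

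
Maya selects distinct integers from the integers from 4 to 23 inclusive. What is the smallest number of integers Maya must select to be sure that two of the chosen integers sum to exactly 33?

14

Two chosen integers sum to 33 exactly when both halves of some pair {x, 33−x} with 10 ≤ x ≤ 33−x ≤ 23 are chosen — 7 such pairs.
The remaining 6 elements (those with no distinct partner in range) can never complete a 33-sum, so the worst case takes all of them and one from each pair: 6 + 7 = 13.
Pigeonhole: the 14th integer has to be the second member of some pair, so 13 + 1 = 14.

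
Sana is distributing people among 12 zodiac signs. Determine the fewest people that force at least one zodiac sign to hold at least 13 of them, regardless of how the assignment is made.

145

With 144 people one could put exactly 12 in each of the 12 zodiac signs, and no zodiac sign would reach 13.
By the pigeonhole principle, one more person must land in a zodiac sign that already has 12, giving it 13.
So 12 × 12 + 1 = 145 people are required.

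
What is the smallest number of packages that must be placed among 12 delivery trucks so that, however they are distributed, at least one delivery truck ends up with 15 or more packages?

169

With 168 packages one could put exactly 14 in each of the 12 delivery trucks, and no delivery truck would reach 15.
One more package must land in a delivery truck that already has 14, giving it 15.
So 12 × 14 + 1 = 169 packages are required.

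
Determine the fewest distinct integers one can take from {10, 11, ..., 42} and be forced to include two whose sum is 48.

Two chosen integers sum to 48 exactly when both halves of some pair {x, 48−x} with 10 ≤ x ≤ 48−x ≤ 38 are chosen — 14 such pairs.
The remaining 5 elements (those with no distinct partner in range) can never complete a 48-sum, so the worst case takes all of them and one from each pair: 5 + 14 = 19.
The 20th integer has to be the second member of some pair, so 19 + 1 = 20.

20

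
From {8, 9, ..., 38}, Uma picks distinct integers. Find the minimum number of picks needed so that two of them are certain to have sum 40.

A set avoiding the sum 40 can contain at most one of each pair {x, 40−x}, plus the 7 elements whose complement lies outside the range or equal to its own complement.
The integers 20, …, 38 (19 of them) are such a set: any two sum to at least 20+21 = 41 > 40.
Any 20th integer completes one of the 12 pairs, so 20 choices force a sum of 40.

20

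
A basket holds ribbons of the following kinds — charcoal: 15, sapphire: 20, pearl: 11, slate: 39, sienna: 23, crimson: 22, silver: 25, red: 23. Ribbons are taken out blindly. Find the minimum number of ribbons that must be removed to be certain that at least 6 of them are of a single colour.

41

An adversary could hand out at most 5 ribbons per colour: 5 + 5 + 5 + 5 + 5 + 5 + 5 + 5 = 40 ribbons and still no colour has 6.
One more ribbon lands in a colour already at 5, so 41 draws are enough and 40 are not.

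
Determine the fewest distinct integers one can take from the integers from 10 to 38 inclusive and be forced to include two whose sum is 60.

22

A set avoiding the sum 60 can contain at most one of each pair {x, 60−x}, plus the 13 elements whose complement lies outside the range or equal to its own complement.
The integers 10, …, 30 (21 of them) are such a set: any two sum to at least 10+11 = 21 and at most 29+30 = 59 < 60.
Any 22nd integer completes one of the 8 pairs, so 22 choices force a sum of 60.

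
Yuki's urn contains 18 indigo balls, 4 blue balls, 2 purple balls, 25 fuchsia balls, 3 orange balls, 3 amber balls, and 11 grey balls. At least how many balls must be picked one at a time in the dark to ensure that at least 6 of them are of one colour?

28

The 7 colours are the holes; the balls drawn are the pigeons.
To avoid 6 of any one colour, the worst case takes at most 5 of each colour, or every ball of a colour that has fewer than 5.
That gives 5 + 4 + 2 + 5 + 3 + 3 + 5 = 27 balls with no colour reaching 6.
The next ball forces some colour to 6, so 27 + 1 = 28.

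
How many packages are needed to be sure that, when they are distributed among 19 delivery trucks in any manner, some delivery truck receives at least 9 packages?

153

With 152 packages one could put exactly 8 in each of the 19 delivery trucks, and no delivery truck would reach 9.
By pigeonhole, one more package must land in a delivery truck that already has 8, giving it 9.
So 19 × 8 + 1 = 153 packages are required.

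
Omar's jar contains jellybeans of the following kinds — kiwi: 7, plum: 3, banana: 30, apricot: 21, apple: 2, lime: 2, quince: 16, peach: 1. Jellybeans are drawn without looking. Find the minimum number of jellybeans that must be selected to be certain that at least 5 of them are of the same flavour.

25

An adversary could hand out at most 4 jellybeans per flavour (4 flavours run out sooner): 4 + 3 + 4 + 4 + 2 + 2 + 4 + 1 = 24 jellybeans and still no flavour has 5.
One more jellybean lands in a flavour already at 4, so 25 draws are enough and 24 are not.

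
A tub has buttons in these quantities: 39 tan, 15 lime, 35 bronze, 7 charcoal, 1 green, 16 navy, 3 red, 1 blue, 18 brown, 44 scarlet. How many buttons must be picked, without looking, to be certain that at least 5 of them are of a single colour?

Pigeonhole: the 10 colours are the holes; the buttons drawn are the pigeons.
To avoid 5 of any one colour, the worst case takes at most 4 of each colour, or every button of a colour that has fewer than 4.
That gives 4 + 4 + 4 + 4 + 1 + 4 + 3 + 1 + 4 + 4 = 33 buttons with no colour reaching 5.
The next button forces some colour to 5, so 33 + 1 = 34.

34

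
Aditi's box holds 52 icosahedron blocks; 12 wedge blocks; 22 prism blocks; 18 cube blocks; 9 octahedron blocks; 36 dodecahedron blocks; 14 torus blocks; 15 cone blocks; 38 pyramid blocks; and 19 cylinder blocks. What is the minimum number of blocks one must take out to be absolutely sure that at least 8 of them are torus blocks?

229

In the worst case for collecting torus blocks, every non-torus block comes out first.
There are 52 + 12 + 22 + 18 + 9 + 36 + 15 + 38 + 19 = 221 non-torus blocks altogether.
After those, each further block must be torus, so 221 + 8 = 229 draws guarantee 8 torus blocks.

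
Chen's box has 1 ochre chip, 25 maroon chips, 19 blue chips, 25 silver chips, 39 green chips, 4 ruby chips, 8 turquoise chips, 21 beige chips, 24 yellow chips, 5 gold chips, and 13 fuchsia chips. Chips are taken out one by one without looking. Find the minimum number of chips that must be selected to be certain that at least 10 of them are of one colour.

An adversary could hand out at most 9 chips per colour (4 colours run out sooner): 1 + 9 + 9 + 9 + 9 + 4 + 8 + 9 + 9 + 5 + 9 = 81 chips and still no colour has 10.
Pigeonhole: one more chip lands in a colour already at 9, so 82 draws are enough and 81 are not.

82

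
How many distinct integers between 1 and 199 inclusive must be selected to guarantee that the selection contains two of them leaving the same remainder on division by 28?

29

The 28 residue classes mod 28 are the pigeonholes.
With 28 integers one could put 1 in each residue class and have no class reach 2.
The 29th integer pushes some class to 2, so 28·1 + 1 = 29.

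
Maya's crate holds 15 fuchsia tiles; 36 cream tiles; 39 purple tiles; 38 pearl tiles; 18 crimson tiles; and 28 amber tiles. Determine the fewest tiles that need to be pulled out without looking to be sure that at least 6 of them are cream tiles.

144

In the worst case for collecting cream tiles, every non-cream tile comes out first.
There are 15 + 39 + 38 + 18 + 28 = 138 non-cream tiles altogether.
After those, each further tile must be cream, so 138 + 6 = 144 draws guarantee 6 cream tiles.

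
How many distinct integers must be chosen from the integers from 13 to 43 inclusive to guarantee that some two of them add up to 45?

Group the elements by complementary pair {x, 45−x}: {13,32}, {14,31}, {15,30}, …, giving 10 two-element pairs and 11 integers whose partner 45−x falls outside [13,43].
Treating each of those 21 groups as a pigeonhole, one can pick one integer per group — 21 integers — with no two summing to 45.
The 22nd integer lands in an occupied pair, forcing a sum of 45.

22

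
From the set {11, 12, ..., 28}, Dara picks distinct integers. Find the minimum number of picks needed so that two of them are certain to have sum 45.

A set avoiding the sum 45 can contain at most one of each pair {x, 45−x}, plus the 6 elements whose complement lies outside the range.
The integers 11, …, 22 (12 of them) are such a set: any two sum to at least 11+12 = 23 and at most 21+22 = 43 < 45.
Any 13th integer completes one of the 6 pairs, so 13 choices force a sum of 45.

13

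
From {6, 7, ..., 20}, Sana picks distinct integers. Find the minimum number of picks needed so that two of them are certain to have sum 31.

Group the elements by complementary pair {x, 31−x}: {11,20}, {12,19}, {13,18}, …, giving 5 two-element pairs and 5 integers whose partner 31−x falls outside [6,20].
By pigeonhole, treating each of those 10 groups as a pigeonhole, one can pick one integer per group — 10 integers — with no two summing to 31.
The 11th integer lands in an occupied pair, forcing a sum of 31.

11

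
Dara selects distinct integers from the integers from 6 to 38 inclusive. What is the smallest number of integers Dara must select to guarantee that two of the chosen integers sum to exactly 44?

18

Group the elements by complementary pair {x, 44−x}: {6,38}, {7,37}, {8,36}, …, giving 16 two-element pairs and the single value 22 (it cannot pair with itself since the integers are distinct).
Treating each of those 17 groups as a pigeonhole, one can pick one integer per group — 17 integers — with no two summing to 44.
The 18th integer lands in an occupied pair, forcing a sum of 44.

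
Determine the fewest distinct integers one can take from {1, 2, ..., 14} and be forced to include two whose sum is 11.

A set avoiding the sum 11 can contain at most one of each pair {x, 11−x}, plus the 4 elements whose complement lies outside the range.
The integers 6, …, 14 (9 of them) are such a set: any two sum to at least 6+7 = 13 > 11.
By the pigeonhole principle, any 10th integer completes one of the 5 pairs, so 10 choices force a sum of 11.

10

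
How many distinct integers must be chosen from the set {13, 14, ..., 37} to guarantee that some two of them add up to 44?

Two chosen integers sum to 44 exactly when both halves of some pair {x, 44−x} with 13 ≤ x ≤ 44−x ≤ 31 are chosen — 9 such pairs.
The remaining 7 elements (those with no distinct partner in range) can never complete a 44-sum, so the worst case takes all of them and one from each pair: 7 + 9 = 16.
The 17th integer has to be the second member of some pair, so 16 + 1 = 17.

17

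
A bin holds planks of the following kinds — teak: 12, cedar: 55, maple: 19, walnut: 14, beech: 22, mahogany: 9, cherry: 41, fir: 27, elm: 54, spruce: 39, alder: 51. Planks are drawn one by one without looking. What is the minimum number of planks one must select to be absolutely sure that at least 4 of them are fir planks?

320

In the worst case for collecting fir planks, every non-fir plank comes out first.
There are 12 + 55 + 19 + 14 + 22 + 9 + 41 + 54 + 39 + 51 = 316 non-fir planks altogether.
After those, each further plank must be fir, so 316 + 4 = 320 draws guarantee 4 fir planks.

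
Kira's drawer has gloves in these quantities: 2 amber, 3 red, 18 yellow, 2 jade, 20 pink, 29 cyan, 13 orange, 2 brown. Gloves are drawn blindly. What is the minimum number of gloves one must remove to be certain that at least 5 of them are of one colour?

26

The 8 colours are the holes; the gloves drawn are the pigeons.
To avoid 5 of any one colour, the worst case takes at most 4 of each colour, or every glove of a colour that has fewer than 4.
That gives 2 + 3 + 4 + 2 + 4 + 4 + 4 + 2 = 25 gloves with no colour reaching 5.
The next glove forces some colour to 5, so 25 + 1 = 26.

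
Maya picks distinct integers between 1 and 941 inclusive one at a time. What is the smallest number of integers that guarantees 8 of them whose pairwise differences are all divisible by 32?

Integers whose pairwise differences are multiples of 32 are exactly those sharing a remainder mod 32. By the pigeonhole principle, the 32 residue classes mod 32 are the pigeonholes.
With 224 integers one could put 7 in each residue class and have no class reach 8.
The 225th integer pushes some class to 8, so 32·7 + 1 = 225.

225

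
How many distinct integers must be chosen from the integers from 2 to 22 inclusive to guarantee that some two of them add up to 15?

16

A set avoiding the sum 15 can contain at most one of each pair {x, 15−x}, plus the 9 elements whose complement lies outside the range.
The integers 8, …, 22 (15 of them) are such a set: any two sum to at least 8+9 = 17 > 15.
Pigeonhole: any 16th integer completes one of the 6 pairs, so 16 choices force a sum of 15.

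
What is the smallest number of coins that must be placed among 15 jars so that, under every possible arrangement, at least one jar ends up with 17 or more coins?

With 240 coins one could put exactly 16 in each of the 15 jars, and no jar would reach 17.
Pigeonhole: one more coin must land in a jar that already has 16, giving it 17.
So 15 × 16 + 1 = 241 coins are required.

241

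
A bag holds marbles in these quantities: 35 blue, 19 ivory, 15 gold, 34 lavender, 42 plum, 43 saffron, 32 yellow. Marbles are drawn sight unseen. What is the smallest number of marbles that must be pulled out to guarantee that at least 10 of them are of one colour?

64

By the pigeonhole principle, the 7 colours are the holes; the marbles drawn are the pigeons.
To avoid 10 of any one colour, the worst case takes at most 9 of each colour.
That gives 9 + 9 + 9 + 9 + 9 + 9 + 9 = 63 marbles with no colour reaching 10.
The next marble forces some colour to 10, so 63 + 1 = 64.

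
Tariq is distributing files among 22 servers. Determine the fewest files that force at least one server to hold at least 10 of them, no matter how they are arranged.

With 198 files one could put exactly 9 in each of the 22 servers, and no server would reach 10.
One more file must land in a server that already has 9, giving it 10.
So 22 × 9 + 1 = 199 files are required.

199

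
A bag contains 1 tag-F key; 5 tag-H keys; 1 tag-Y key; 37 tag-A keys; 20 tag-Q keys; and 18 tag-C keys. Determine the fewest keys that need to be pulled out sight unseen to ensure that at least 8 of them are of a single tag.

29

By the pigeonhole principle, put each drawn key into a box by tag. The largest draw with every box below 8 takes min(count, 7) from each tag; tags with fewer than 7 contribute all they have.
Σ min(cᵢ, 7) = 1 + 5 + 1 + 7 + 7 + 7 = 28.
Draw number 28 + 1 = 29 must push one box to 8.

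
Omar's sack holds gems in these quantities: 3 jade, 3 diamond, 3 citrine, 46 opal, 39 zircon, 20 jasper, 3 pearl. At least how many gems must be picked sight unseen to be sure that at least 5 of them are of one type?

25

An adversary could hand out at most 4 gems per type (4 types run out sooner): 3 + 3 + 3 + 4 + 4 + 4 + 3 = 24 gems and still no type has 5.
One more gem lands in a type already at 4, so 25 draws are enough and 24 are not.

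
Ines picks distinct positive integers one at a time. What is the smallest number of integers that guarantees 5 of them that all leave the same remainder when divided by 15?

61

The 15 residue classes mod 15 are the pigeonholes.
With 60 integers one could put 4 in each residue class and have no class reach 5.
The 61st integer pushes some class to 5, so 15·4 + 1 = 61.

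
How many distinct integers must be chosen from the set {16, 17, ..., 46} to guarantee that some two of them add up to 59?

18

Two chosen integers sum to 59 exactly when both halves of some pair {x, 59−x} with 16 ≤ x ≤ 59−x ≤ 43 are chosen — 14 such pairs.
The remaining 3 elements (those with no distinct partner in range) can never complete a 59-sum, so the worst case takes all of them and one from each pair: 3 + 14 = 17.
The 18th integer has to be the second member of some pair, so 17 + 1 = 18.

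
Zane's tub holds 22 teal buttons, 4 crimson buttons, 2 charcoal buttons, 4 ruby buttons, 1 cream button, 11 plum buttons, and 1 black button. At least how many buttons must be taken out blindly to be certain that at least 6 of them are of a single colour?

An adversary could hand out at most 5 buttons per colour (5 colours run out sooner): 5 + 4 + 2 + 4 + 1 + 5 + 1 = 22 buttons and still no colour has 6.
One more button lands in a colour already at 5, so 23 draws are enough and 22 are not.

23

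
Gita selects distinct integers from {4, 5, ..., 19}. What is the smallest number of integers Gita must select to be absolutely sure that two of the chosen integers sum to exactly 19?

11

Two chosen integers sum to 19 exactly when both halves of some pair {x, 19−x} with 4 ≤ x ≤ 19−x ≤ 15 are chosen — 6 such pairs.
The remaining 4 elements (those with no distinct partner in range) can never complete a 19-sum, so the worst case takes all of them and one from each pair: 4 + 6 = 10.
By the pigeonhole principle, the 11th integer has to be the second member of some pair, so 10 + 1 = 11.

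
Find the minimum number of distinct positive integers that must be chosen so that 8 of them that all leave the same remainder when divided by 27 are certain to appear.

190

The 27 residue classes mod 27 are the pigeonholes.
With 189 integers one could put 7 in each residue class and have no class reach 8.
The 190th integer pushes some class to 8, so 27·7 + 1 = 190.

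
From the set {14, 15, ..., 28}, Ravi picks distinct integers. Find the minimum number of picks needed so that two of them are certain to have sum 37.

Group the elements by complementary pair {x, 37−x}: {14,23}, {15,22}, {16,21}, …, giving 5 two-element pairs and 5 integers whose partner 37−x falls outside [14,28].
Treating each of those 10 groups as a pigeonhole, one can pick one integer per group — 10 integers — with no two summing to 37.
The 11th integer lands in an occupied pair, forcing a sum of 37.

11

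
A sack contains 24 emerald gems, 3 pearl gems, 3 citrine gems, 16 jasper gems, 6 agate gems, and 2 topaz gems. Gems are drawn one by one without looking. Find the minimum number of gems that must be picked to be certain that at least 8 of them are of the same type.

An adversary could hand out at most 7 gems per type (4 types run out sooner): 7 + 3 + 3 + 7 + 6 + 2 = 28 gems and still no type has 8.
One more gem lands in a type already at 7, so 29 draws are enough and 28 are not.

29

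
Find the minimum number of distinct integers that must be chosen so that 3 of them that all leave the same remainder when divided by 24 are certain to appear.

49

The 24 residue classes mod 24 are the pigeonholes.
With 48 integers one could put 2 in each residue class and have no class reach 3.
The 49th integer pushes some class to 3, so 24·2 + 1 = 49.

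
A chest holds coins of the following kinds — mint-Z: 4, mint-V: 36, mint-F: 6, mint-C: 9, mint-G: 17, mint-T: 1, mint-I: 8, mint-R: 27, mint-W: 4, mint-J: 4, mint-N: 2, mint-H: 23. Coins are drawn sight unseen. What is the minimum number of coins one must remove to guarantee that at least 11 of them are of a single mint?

An adversary could hand out at most 10 coins per mint (8 mints run out sooner): 4 + 10 + 6 + 9 + 10 + 1 + 8 + 10 + 4 + 4 + 2 + 10 = 78 coins and still no mint has 11.
By the pigeonhole principle, one more coin lands in a mint already at 10, so 79 draws are enough and 78 are not.

79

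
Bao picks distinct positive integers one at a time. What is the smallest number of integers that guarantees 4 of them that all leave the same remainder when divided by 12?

By the pigeonhole principle, the 12 residue classes mod 12 are the pigeonholes.
With 36 integers one could put 3 in each residue class and have no class reach 4.
The 37th integer pushes some class to 4, so 12·3 + 1 = 37.

37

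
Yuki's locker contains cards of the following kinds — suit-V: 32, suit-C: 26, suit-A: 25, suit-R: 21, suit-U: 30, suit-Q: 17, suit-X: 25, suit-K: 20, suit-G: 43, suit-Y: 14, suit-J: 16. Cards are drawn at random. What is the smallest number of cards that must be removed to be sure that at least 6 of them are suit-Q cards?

258

In the worst case for collecting suit-Q cards, every non-suit-Q card comes out first.
There are 32 + 26 + 25 + 21 + 30 + 25 + 20 + 43 + 14 + 16 = 252 non-suit-Q cards altogether.
After those, each further card must be suit-Q, so 252 + 6 = 258 draws guarantee 6 suit-Q cards.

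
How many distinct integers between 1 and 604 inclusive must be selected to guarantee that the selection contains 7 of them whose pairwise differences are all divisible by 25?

Integers whose pairwise differences are multiples of 25 are exactly those sharing a remainder mod 25. The 25 residue classes mod 25 are the pigeonholes.
With 150 integers one could put 6 in each residue class and have no class reach 7.
The 151st integer pushes some class to 7, so 25·6 + 1 = 151.

151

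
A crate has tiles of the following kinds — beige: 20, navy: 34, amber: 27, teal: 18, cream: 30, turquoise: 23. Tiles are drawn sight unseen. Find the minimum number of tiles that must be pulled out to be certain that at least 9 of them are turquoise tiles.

138

In the worst case for collecting turquoise tiles, every non-turquoise tile comes out first.
There are 20 + 34 + 27 + 18 + 30 = 129 non-turquoise tiles altogether.
After those, each further tile must be turquoise, so 129 + 9 = 138 draws guarantee 9 turquoise tiles.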